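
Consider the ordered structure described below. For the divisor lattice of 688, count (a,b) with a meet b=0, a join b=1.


Complement pair (a,b): a meet b = bottom, a join b = top.
Here: gcd(a,b)=1 and lcm(a,b)=688, i.e. a*b=688 with a,b coprime.
Pairs found: (1,688), (16,43), (43,16), (688,1)
Total ordered pairs: 4


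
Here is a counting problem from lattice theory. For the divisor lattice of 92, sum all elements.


sigma(n) = sum of divisors.
Divisors of 92: [1, 2, 4, 23, 46, 92]
Sum = 168


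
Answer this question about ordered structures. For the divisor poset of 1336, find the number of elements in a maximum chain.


A chain is a totally ordered subset; we count the number of elements in a maximum chain.
Compute, for each element x, the size of the longest chain ending at x:
  1: 1
  2: 2
  167: 2
  4: 3
  8: 4
  334: 3
  ...
A maximum chain: 1 < 2 < 4 < 8 < 1336
Number of elements in the longest chain: 5


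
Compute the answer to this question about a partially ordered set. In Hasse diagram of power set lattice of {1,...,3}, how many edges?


A cover relation a -< b holds when a < b with no c strictly between.
Cover relations:
  {} -< {1}
  {} -< {2}
  {} -< {3}
  {1} -< {1,2}
  {1} -< {1,3}
  {2} -< {1,2}
  {2} -< {2,3}
  {3} -< {1,3}
  ...4 more
Total: 12


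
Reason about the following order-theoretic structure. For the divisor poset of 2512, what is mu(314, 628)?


In a divisor lattice, mu(a,b) = mu(b/a) where mu is the classical Mobius function.
b/a = 628/314 = 2
Prime factorization of 2: primes [2]
2 is squarefree with 1 prime factor(s), so mu(2) = (-1)^1 = -1


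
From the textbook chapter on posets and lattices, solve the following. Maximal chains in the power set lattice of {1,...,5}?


A maximal chain goes from the minimum element to a maximal element via cover relations.
Counting all min-to-max paths in the cover graph.
Total maximal chains: 120


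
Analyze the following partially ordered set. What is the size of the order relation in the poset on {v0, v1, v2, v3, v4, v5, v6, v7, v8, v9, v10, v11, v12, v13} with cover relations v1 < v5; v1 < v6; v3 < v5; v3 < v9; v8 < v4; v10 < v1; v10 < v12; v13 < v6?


The order relation is {(a,b) : a <= b}, reflexive so it includes (a,a).
Examples: (v0,v0), (v1,v1), (v1,v5), (v1,v6), (v10,v1), ...
Total ordered pairs: 24


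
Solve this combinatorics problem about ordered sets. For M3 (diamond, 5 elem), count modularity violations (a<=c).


Modular law: if a <= c then a v (b ^ c) = (a v b) ^ c.
Check all triples (a,b,c) with a <= c among 5 elements.
This lattice is modular (diamonds M_m and their chain-products are modular).
Total violating triples: 0


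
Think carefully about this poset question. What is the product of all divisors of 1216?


Divisors of 1216: [1, 2, 4, 8, 16, 19, 32, 38, 64, 76, 152, 304, 608, 1216]
Product = n^(d(n)/2) = 1216^(14/2)
Product = 3931289483083415289856


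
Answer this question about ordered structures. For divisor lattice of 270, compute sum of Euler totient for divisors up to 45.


Divisors of 270 up to 45: [1, 2, 3, 5, 6, 9, 10, 15, 18, 27, 30, 45]
phi values: [1, 1, 2, 4, 2, 6, 4, 8, 6, 18, 8, 24]
Sum = 84


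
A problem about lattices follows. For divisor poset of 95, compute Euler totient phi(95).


phi(n) = n * prod_{p|n} (1 - 1/p).
Prime divisors of 95: [5, 19]
phi(95) = 95 * (1 - 1/5) * (1 - 1/19)
phi(95) = 72


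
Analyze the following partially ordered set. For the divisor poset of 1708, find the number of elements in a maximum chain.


A chain is a totally ordered subset; we count the number of elements in a maximum chain.
Compute, for each element x, the size of the longest chain ending at x:
  1: 1
  2: 2
  7: 2
  61: 2
  4: 3
  14: 3
  ...
A maximum chain: 1 < 2 < 4 < 28 < 1708
Number of elements in the longest chain: 5


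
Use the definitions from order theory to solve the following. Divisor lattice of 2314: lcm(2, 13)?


Join=lcm.
gcd(2,13)=1
lcm=26


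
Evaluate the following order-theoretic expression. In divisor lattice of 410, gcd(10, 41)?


Meet=gcd.
gcd(10,41)=1


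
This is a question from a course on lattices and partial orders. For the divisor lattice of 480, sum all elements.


sigma(n) = sum of divisors.
Divisors of 480: [1, 2, 3, 4, 5, 6, 8, 10, 12, 15, 16, 20, 24, 30, 32, 40, 48, 60, 80, 96, 120, 160, 240, 480]
Sum = 1512


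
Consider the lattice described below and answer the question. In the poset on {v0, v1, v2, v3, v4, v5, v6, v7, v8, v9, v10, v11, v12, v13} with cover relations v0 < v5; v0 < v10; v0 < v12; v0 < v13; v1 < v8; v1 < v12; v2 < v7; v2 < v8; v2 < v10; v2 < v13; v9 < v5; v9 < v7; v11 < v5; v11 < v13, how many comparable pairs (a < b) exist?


A comparable pair {a,b} has a < b or b < a in the order.
Count unordered pairs where one element is strictly below the other.
Examples: {v0,v5}, {v0,v10}, {v0,v12}, {v0,v13}, ...
Total comparable pairs: 14


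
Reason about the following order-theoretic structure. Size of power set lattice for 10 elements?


Power set = 2^n.
2^10 = 1024


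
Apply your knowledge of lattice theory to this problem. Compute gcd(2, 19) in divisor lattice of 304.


In a divisor lattice, meet = gcd (greatest common divisor).
By Euclidean algorithm or factoring: gcd(2,19) = 1


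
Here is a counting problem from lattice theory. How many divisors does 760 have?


Divisors of 760: [1, 2, 4, 5, 8, 10, 19, 20, 38, 40, 76, 95, 152, 190, 380, 760]
Count: 16


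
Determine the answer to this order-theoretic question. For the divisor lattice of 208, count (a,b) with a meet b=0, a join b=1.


Complement pair (a,b): a meet b = bottom, a join b = top.
Here: gcd(a,b)=1 and lcm(a,b)=208, i.e. a*b=208 with a,b coprime.
Pairs found: (1,208), (13,16), (16,13), (208,1)
Total ordered pairs: 4


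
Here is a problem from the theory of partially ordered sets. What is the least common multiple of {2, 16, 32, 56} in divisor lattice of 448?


In a divisor lattice, join = lcm (least common multiple).
Compute lcm iteratively: start with first element, then lcm(current, next).
Elements: [2, 16, 32, 56]
lcm(2,16) = 16
lcm(16,32) = 32
lcm(32,56) = 224
Final lcm = 224


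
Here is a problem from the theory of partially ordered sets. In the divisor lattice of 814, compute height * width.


Height = length of longest chain minus 1; width = size of largest antichain.
A maximum chain: 1 | 37 | 407 | 814  (height 3).
A maximum antichain: {2, 11, 37}  (width 3).
Product = 3 * 3 = 9


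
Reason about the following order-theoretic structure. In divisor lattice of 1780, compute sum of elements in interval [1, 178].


Interval [1,178] in divisors of 1780: [1, 2, 89, 178]
Sum = 270


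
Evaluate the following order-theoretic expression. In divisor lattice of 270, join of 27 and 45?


In a divisor lattice, join = lcm (least common multiple).
gcd(27,45) = 9
lcm(27,45) = 27*45/gcd = 1215/9 = 135


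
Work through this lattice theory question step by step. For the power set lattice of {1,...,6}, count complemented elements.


An element a is complemented if some b has a meet b = bottom, a join b = top.
every subset A has complement S\A, so all elements are complemented.
Complemented elements: {}, {1}, {2}, {3}, {4}, {5}, ... (58 more)
Count: 64


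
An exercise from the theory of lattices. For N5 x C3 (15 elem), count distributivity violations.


Distributive law: a ^ (b v c) = (a ^ b) v (a ^ c).
Check all 15^3 = 3375 ordered triples (a,b,c).
  e.g. a=(b,0), b=(a,0), c=(c,0): lhs=(b,0) != rhs=(a,0)
  e.g. a=(b,0), b=(a,0), c=(c,1): lhs=(b,0) != rhs=(a,0)
Total violating triples: 54


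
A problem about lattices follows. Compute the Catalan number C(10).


C(n) = C(2n, n) / (n+1).
C(20, 10) = 184756
C(10) = 184756 / 11 = 16796


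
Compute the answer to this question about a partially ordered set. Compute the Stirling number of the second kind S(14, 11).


S(n,k) = k*S(n-1,k) + S(n-1,k-1).
S(13,11) = 2431, S(13,10) = 39325
S(14,11) = 11*2431 + 39325 = 26741 + 39325
S(14,11) = 66066


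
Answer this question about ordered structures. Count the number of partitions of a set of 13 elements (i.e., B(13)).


B(n) = number of set partitions of an n-element set.
B(n) satisfies the recurrence: B(n+1) = sum_k C(n,k)*B(k).
B(13) = 27644437


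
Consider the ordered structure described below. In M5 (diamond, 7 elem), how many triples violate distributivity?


Distributive law: a ^ (b v c) = (a ^ b) v (a ^ c).
Check all 7^3 = 343 ordered triples (a,b,c).
  e.g. a=a1, b=a2, c=a3: lhs=a1 != rhs=0
  e.g. a=a1, b=a2, c=a4: lhs=a1 != rhs=0
Total violating triples: 60


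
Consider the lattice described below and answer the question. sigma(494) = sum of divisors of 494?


sigma(n) = sum of divisors.
Divisors of 494: [1, 2, 13, 19, 26, 38, 247, 494]
Sum = 840


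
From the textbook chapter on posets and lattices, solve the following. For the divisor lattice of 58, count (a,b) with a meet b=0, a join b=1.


Complement pair (a,b): a meet b = bottom, a join b = top.
Here: gcd(a,b)=1 and lcm(a,b)=58, i.e. a*b=58 with a,b coprime.
Pairs found: (1,58), (2,29), (29,2), (58,1)
Total ordered pairs: 4


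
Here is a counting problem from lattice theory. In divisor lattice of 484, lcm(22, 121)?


Join=lcm.
gcd(22,121)=11
lcm=242


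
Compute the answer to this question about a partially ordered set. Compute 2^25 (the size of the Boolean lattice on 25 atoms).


Power set = 2^n.
2^25 = 33554432


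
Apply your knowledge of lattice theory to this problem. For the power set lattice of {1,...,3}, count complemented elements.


An element a is complemented if some b has a meet b = bottom, a join b = top.
every subset A has complement S\A, so all elements are complemented.
Complemented elements: {}, {1}, {2}, {3}, {1,2}, {1,3}, ... (2 more)
Count: 8


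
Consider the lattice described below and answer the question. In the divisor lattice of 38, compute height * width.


Height = length of longest chain minus 1; width = size of largest antichain.
A maximum chain: 1 | 19 | 38  (height 2).
A maximum antichain: {2, 19}  (width 2).
Product = 2 * 2 = 4


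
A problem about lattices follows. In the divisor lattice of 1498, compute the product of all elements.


Divisors of 1498: [1, 2, 7, 14, 107, 214, 749, 1498]
Product = n^(d(n)/2) = 1498^(8/2)
Product = 5035553952016


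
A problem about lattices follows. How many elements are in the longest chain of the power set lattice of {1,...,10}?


A chain is a totally ordered subset; we count the number of elements in a maximum chain.
Compute, for each element x, the size of the longest chain ending at x:
  {}: 1
  {1}: 2
  {2}: 2
  {3}: 2
  {4}: 2
  {5}: 2
  ...
A maximum chain: {} < {1} < {1,2} < {1,2,3} < {1,2,3,4} < {1,2,3,4,5} < {1,2,3,4,5,6} < {1,2,3,4,5,6,7} < {1,2,3,4,5,6,7,8} < {1,2,3,4,5,6,7,8,9} < {1,2,3,4,5,6,7,8,9,10}
Number of elements in the longest chain: 11


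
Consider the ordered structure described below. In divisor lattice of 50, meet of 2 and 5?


In a divisor lattice, meet = gcd (greatest common divisor).
By Euclidean algorithm or factoring: gcd(2,5) = 1


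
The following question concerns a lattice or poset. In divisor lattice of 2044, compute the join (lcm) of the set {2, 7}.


In a divisor lattice, join = lcm (least common multiple).
Compute lcm iteratively: start with first element, then lcm(current, next).
Elements: [2, 7]
lcm(2,7) = 14
Final lcm = 14


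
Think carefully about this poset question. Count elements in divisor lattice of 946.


Divisors of 946: [1, 2, 11, 22, 43, 86, 473, 946]
Count: 8


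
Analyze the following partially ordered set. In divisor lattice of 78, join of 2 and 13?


In a divisor lattice, join = lcm (least common multiple).
gcd(2,13) = 1
lcm(2,13) = 2*13/gcd = 26/1 = 26


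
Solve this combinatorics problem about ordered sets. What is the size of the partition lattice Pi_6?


B(n) = number of set partitions of an n-element set.
B(n) satisfies the recurrence: B(n+1) = sum_k C(n,k)*B(k).
B(6) = 203


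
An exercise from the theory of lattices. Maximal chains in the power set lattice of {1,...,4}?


A maximal chain goes from the minimum element to a maximal element via cover relations.
Counting all min-to-max paths in the cover graph.
Total maximal chains: 24


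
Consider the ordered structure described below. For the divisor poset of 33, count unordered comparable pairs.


A comparable pair {a,b} has a < b or b < a in the order.
Count unordered pairs where one element is strictly below the other.
Examples: {1,3}, {1,11}, {1,33}, {3,33}, ...
Total comparable pairs: 5


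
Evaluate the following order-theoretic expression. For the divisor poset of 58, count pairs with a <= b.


The order relation is {(a,b) : a <= b}, reflexive so it includes (a,a).
Examples: (1,1), (1,2), (1,29), (1,58), (2,2), ...
Total ordered pairs: 9


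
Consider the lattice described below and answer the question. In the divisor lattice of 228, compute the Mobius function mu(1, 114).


In a divisor lattice, mu(a,b) = mu(b/a) where mu is the classical Mobius function.
b/a = 114/1 = 114
Prime factorization of 114: primes [2, 3, 19]
114 is squarefree with 3 prime factor(s), so mu(114) = (-1)^3 = -1


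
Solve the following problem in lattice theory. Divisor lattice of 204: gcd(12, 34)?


Meet=gcd.
gcd(12,34)=2


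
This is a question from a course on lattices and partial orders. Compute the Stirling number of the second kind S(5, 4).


S(n,k) = k*S(n-1,k) + S(n-1,k-1).
S(4,4) = 1, S(4,3) = 6
S(5,4) = 4*1 + 6 = 4 + 6
S(5,4) = 10


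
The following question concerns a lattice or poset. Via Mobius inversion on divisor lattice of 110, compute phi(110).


phi(n) = n * prod_{p|n} (1 - 1/p).
Prime divisors of 110: [2, 5, 11]
phi(110) = 110 * (1 - 1/2) * (1 - 1/5) * (1 - 1/11)
phi(110) = 40


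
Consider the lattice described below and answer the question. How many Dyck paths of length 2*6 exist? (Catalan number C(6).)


C(n) = C(2n, n) / (n+1).
C(12, 6) = 924
C(6) = 924 / 7 = 132


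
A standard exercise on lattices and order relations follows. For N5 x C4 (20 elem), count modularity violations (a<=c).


Modular law: if a <= c then a v (b ^ c) = (a v b) ^ c.
Check all triples (a,b,c) with a <= c among 20 elements.
  e.g. a=(a,0), b=(c,0), c=(b,0): lhs=(a,0) != rhs=(b,0)
  e.g. a=(a,0), b=(c,1), c=(b,0): lhs=(a,0) != rhs=(b,0)
Total violating triples: 40


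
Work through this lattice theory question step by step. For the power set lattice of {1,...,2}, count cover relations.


A cover relation a -< b holds when a < b with no c strictly between.
Cover relations:
  {} -< {1}
  {} -< {2}
  {1} -< {1,2}
  {2} -< {1,2}
Total: 4


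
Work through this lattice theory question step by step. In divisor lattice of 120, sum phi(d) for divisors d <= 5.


Divisors of 120 up to 5: [1, 2, 3, 4, 5]
phi values: [1, 1, 2, 2, 4]
Sum = 10


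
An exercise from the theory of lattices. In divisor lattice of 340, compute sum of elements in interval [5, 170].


Interval [5,170] in divisors of 340: [5, 10, 85, 170]
Sum = 270


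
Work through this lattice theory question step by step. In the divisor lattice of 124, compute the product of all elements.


Divisors of 124: [1, 2, 4, 31, 62, 124]
Product = n^(d(n)/2) = 124^(6/2)
Product = 1906624


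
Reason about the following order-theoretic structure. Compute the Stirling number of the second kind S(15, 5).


S(n,k) = k*S(n-1,k) + S(n-1,k-1).
S(14,5) = 40075035, S(14,4) = 10391745
S(15,5) = 5*40075035 + 10391745 = 200375175 + 10391745
S(15,5) = 210766920


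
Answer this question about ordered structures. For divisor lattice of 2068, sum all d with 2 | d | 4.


Interval [2,4] in divisors of 2068: [2, 4]
Sum = 6


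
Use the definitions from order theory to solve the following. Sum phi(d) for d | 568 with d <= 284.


Divisors of 568 up to 284: [1, 2, 4, 8, 71, 142, 284]
phi values: [1, 1, 2, 4, 70, 70, 140]
Sum = 288


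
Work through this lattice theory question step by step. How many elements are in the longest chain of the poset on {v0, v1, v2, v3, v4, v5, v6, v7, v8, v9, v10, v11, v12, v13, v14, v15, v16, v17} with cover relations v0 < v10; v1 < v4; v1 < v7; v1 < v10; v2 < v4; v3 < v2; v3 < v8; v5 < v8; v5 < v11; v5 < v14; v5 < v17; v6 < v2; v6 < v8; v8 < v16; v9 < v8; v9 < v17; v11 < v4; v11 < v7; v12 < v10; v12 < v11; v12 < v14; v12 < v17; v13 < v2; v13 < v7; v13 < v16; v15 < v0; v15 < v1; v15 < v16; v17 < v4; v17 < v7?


A chain is a totally ordered subset; we count the number of elements in a maximum chain.
Compute, for each element x, the size of the longest chain ending at x:
  v3: 1
  v5: 1
  v6: 1
  v9: 1
  v12: 1
  v13: 1
  ...
A maximum chain: v15 < v1 < v4
Number of elements in the longest chain: 3


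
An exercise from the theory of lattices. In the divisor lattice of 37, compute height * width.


Height = length of longest chain minus 1; width = size of largest antichain.
A maximum chain: 1 | 37  (height 1).
A maximum antichain: {1}  (width 1).
Product = 1 * 1 = 1


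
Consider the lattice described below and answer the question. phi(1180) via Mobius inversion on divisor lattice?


phi(n) = n * prod_{p|n} (1 - 1/p).
Prime divisors of 1180: [2, 5, 59]
phi(1180) = 1180 * (1 - 1/2) * (1 - 1/5) * (1 - 1/59)
phi(1180) = 464


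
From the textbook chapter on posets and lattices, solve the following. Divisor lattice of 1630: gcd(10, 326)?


Meet=gcd.
gcd(10,326)=2


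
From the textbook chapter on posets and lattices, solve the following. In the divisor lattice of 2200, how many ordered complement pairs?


Complement pair (a,b): a meet b = bottom, a join b = top.
Here: gcd(a,b)=1 and lcm(a,b)=2200, i.e. a*b=2200 with a,b coprime.
Pairs found: (1,2200), (8,275), (11,200), (25,88), ... (4 more)
Total ordered pairs: 8


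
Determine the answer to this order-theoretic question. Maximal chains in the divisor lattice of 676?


A maximal chain goes from the minimum element to a maximal element via cover relations.
Counting all min-to-max paths in the cover graph.
Total maximal chains: 6


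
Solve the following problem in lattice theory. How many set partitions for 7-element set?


B(n) = number of set partitions of an n-element set.
B(n) satisfies the recurrence: B(n+1) = sum_k C(n,k)*B(k).
B(7) = 877


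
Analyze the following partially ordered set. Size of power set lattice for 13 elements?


Power set = 2^n.
2^13 = 8192


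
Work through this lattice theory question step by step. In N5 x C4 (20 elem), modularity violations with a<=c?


Modular law: if a <= c then a v (b ^ c) = (a v b) ^ c.
Check all triples (a,b,c) with a <= c among 20 elements.
  e.g. a=(a,0), b=(c,0), c=(b,0): lhs=(a,0) != rhs=(b,0)
  e.g. a=(a,0), b=(c,1), c=(b,0): lhs=(a,0) != rhs=(b,0)
Total violating triples: 40


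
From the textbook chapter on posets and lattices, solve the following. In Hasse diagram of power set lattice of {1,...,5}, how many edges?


A cover relation a -< b holds when a < b with no c strictly between.
Cover relations:
  {} -< {1}
  {} -< {2}
  {} -< {3}
  {} -< {4}
  {} -< {5}
  {1} -< {1,2}
  {1} -< {1,3}
  {1} -< {1,4}
  ...72 more
Total: 80


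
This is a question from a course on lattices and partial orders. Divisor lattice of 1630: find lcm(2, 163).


In a divisor lattice, join = lcm (least common multiple).
gcd(2,163) = 1
lcm(2,163) = 2*163/gcd = 326/1 = 326


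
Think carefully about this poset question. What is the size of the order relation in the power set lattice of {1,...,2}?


The order relation is {(a,b) : a <= b}, reflexive so it includes (a,a).
Examples: ({},{}), ({},{1,2}), ({},{1}), ({},{2}), ({1,2},{1,2}), ...
Total ordered pairs: 9


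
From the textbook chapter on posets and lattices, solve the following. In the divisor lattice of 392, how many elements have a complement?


An element a is complemented if some b has a meet b = bottom, a join b = top.
a is complemented iff gcd(a, n/a)=1, i.e. a is a unitary divisor of 392.
Complemented elements: 1, 8, 49, 392
Count: 4


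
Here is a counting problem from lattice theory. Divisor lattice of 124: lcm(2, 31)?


Join=lcm.
gcd(2,31)=1
lcm=62


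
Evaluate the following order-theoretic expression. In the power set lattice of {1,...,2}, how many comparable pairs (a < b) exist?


A comparable pair {a,b} has a < b or b < a in the order.
Count unordered pairs where one element is strictly below the other.
Examples: {{},{1}}, {{},{2}}, {{},{1,2}}, {{1},{1,2}}, ...
Total comparable pairs: 5


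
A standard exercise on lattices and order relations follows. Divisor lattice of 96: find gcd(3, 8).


In a divisor lattice, meet = gcd (greatest common divisor).
By Euclidean algorithm or factoring: gcd(3,8) = 1


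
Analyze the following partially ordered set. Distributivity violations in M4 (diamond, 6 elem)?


Distributive law: a ^ (b v c) = (a ^ b) v (a ^ c).
Check all 6^3 = 216 ordered triples (a,b,c).
  e.g. a=a1, b=a2, c=a3: lhs=a1 != rhs=0
  e.g. a=a1, b=a2, c=a4: lhs=a1 != rhs=0
Total violating triples: 24


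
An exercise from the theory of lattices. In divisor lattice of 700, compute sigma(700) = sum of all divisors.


sigma(n) = sum of divisors.
Divisors of 700: [1, 2, 4, 5, 7, 10, 14, 20, 25, 28, 35, 50, 70, 100, 140, 175, 350, 700]
Sum = 1736


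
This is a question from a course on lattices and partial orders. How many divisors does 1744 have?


Divisors of 1744: [1, 2, 4, 8, 16, 109, 218, 436, 872, 1744]
Count: 10


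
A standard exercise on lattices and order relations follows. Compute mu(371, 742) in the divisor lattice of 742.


In a divisor lattice, mu(a,b) = mu(b/a) where mu is the classical Mobius function.
b/a = 742/371 = 2
Prime factorization of 2: primes [2]
2 is squarefree with 1 prime factor(s), so mu(2) = (-1)^1 = -1


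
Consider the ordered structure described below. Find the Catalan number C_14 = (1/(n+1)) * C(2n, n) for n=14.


C(n) = C(2n, n) / (n+1).
C(28, 14) = 40116600
C(14) = 40116600 / 15 = 2674440


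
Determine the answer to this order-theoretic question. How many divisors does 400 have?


Divisors of 400: [1, 2, 4, 5, 8, 10, 16, 20, 25, 40, 50, 80, 100, 200, 400]
Count: 15


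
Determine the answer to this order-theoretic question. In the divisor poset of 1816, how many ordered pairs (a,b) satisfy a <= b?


The order relation is {(a,b) : a <= b}, reflexive so it includes (a,a).
Examples: (1,1), (1,1816), (1,2), (1,227), (1,4), ...
Total ordered pairs: 30


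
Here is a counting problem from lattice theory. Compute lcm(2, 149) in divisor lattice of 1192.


In a divisor lattice, join = lcm (least common multiple).
gcd(2,149) = 1
lcm(2,149) = 2*149/gcd = 298/1 = 298


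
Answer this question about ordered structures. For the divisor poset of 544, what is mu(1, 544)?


In a divisor lattice, mu(a,b) = mu(b/a) where mu is the classical Mobius function.
b/a = 544/1 = 544
Prime factorization of 544: primes [2, 17]
544 is not squarefree, so mu(544) = 0


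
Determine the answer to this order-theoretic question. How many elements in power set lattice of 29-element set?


Power set = 2^n.
2^29 = 536870912


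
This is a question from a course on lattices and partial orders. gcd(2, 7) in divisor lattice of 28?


Meet=gcd.
gcd(2,7)=1


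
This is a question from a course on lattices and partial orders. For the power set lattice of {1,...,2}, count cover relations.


A cover relation a -< b holds when a < b with no c strictly between.
Cover relations:
  {} -< {1}
  {} -< {2}
  {1} -< {1,2}
  {2} -< {1,2}
Total: 4


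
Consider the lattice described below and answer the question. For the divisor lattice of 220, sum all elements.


sigma(n) = sum of divisors.
Divisors of 220: [1, 2, 4, 5, 10, 11, 20, 22, 44, 55, 110, 220]
Sum = 504


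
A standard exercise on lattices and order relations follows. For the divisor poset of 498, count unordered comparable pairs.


A comparable pair {a,b} has a < b or b < a in the order.
Count unordered pairs where one element is strictly below the other.
Examples: {1,2}, {1,3}, {1,6}, {1,83}, ...
Total comparable pairs: 19


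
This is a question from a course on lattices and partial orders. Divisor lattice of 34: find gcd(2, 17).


In a divisor lattice, meet = gcd (greatest common divisor).
By Euclidean algorithm or factoring: gcd(2,17) = 1


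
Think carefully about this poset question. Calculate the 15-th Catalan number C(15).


C(n) = C(2n, n) / (n+1).
C(30, 15) = 155117520
C(15) = 155117520 / 16 = 9694845


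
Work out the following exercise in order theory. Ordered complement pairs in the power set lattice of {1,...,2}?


Complement pair (a,b): a meet b = bottom, a join b = top.
Here: A intersect B = {} and A union B = {1,...,2}.
Pairs found: ({},{1,2}), ({1},{2}), ({2},{1}), ({1,2},{})
Total ordered pairs: 4


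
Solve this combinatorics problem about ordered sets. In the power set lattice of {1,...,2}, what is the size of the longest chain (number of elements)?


A chain is a totally ordered subset; we count the number of elements in a maximum chain.
Compute, for each element x, the size of the longest chain ending at x:
  {}: 1
  {1}: 2
  {2}: 2
  {1,2}: 3
A maximum chain: {} < {1} < {1,2}
Number of elements in the longest chain: 3


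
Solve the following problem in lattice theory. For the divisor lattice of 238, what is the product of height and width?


Height = length of longest chain minus 1; width = size of largest antichain.
A maximum chain: 1 | 17 | 119 | 238  (height 3).
A maximum antichain: {2, 7, 17}  (width 3).
Product = 3 * 3 = 9


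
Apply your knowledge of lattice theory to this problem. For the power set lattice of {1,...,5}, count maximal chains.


A maximal chain goes from the minimum element to a maximal element via cover relations.
Counting all min-to-max paths in the cover graph.
Total maximal chains: 120


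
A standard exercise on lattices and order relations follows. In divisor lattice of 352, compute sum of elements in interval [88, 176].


Interval [88,176] in divisors of 352: [88, 176]
Sum = 264


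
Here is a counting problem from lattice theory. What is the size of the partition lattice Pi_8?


B(n) = number of set partitions of an n-element set.
B(n) satisfies the recurrence: B(n+1) = sum_k C(n,k)*B(k).
B(8) = 4140


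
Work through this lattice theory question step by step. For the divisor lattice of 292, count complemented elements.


An element a is complemented if some b has a meet b = bottom, a join b = top.
a is complemented iff gcd(a, n/a)=1, i.e. a is a unitary divisor of 292.
Complemented elements: 1, 4, 73, 292
Count: 4


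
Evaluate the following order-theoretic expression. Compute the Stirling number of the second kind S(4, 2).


S(n,k) = k*S(n-1,k) + S(n-1,k-1).
S(3,2) = 3, S(3,1) = 1
S(4,2) = 2*3 + 1 = 6 + 1
S(4,2) = 7


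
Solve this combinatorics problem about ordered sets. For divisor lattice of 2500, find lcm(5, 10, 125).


In a divisor lattice, join = lcm (least common multiple).
Compute lcm iteratively: start with first element, then lcm(current, next).
Elements: [5, 10, 125]
lcm(5,10) = 10
lcm(10,125) = 250
Final lcm = 250


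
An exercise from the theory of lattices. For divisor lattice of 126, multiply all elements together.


Divisors of 126: [1, 2, 3, 6, 7, 9, 14, 18, 21, 42, 63, 126]
Product = n^(d(n)/2) = 126^(12/2)
Product = 4001504141376


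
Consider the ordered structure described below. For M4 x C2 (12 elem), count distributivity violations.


Distributive law: a ^ (b v c) = (a ^ b) v (a ^ c).
Check all 12^3 = 1728 ordered triples (a,b,c).
  e.g. a=(a1,0), b=(a2,0), c=(a3,0): lhs=(a1,0) != rhs=(0,0)
  e.g. a=(a1,0), b=(a2,0), c=(a3,1): lhs=(a1,0) != rhs=(0,0)
Total violating triples: 192


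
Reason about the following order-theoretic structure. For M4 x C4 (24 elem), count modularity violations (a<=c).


Modular law: if a <= c then a v (b ^ c) = (a v b) ^ c.
Check all triples (a,b,c) with a <= c among 24 elements.
This lattice is modular (diamonds M_m and their chain-products are modular).
Total violating triples: 0


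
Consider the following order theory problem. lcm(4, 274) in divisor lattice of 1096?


Join=lcm.
gcd(4,274)=2
lcm=548


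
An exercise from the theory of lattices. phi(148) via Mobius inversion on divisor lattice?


phi(n) = n * prod_{p|n} (1 - 1/p).
Prime divisors of 148: [2, 37]
phi(148) = 148 * (1 - 1/2) * (1 - 1/37)
phi(148) = 72


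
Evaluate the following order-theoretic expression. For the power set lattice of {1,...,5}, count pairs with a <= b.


The order relation is {(a,b) : a <= b}, reflexive so it includes (a,a).
Examples: ({},{}), ({},{1,2}), ({},{1,2,3}), ({},{1,2,3,4}), ({},{1,2,3,4,5}), ...
Total ordered pairs: 243


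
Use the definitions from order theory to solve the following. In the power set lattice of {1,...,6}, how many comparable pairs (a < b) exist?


A comparable pair {a,b} has a < b or b < a in the order.
Count unordered pairs where one element is strictly below the other.
Examples: {{},{1}}, {{},{2}}, {{},{3}}, {{},{4}}, ...
Total comparable pairs: 665


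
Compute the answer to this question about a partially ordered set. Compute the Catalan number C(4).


C(n) = C(2n, n) / (n+1).
C(8, 4) = 70
C(4) = 70 / 5 = 14


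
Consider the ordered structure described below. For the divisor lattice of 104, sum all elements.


sigma(n) = sum of divisors.
Divisors of 104: [1, 2, 4, 8, 13, 26, 52, 104]
Sum = 210


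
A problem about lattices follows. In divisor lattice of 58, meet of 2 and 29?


In a divisor lattice, meet = gcd (greatest common divisor).
By Euclidean algorithm or factoring: gcd(2,29) = 1


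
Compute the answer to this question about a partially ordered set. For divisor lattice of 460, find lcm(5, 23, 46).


In a divisor lattice, join = lcm (least common multiple).
Compute lcm iteratively: start with first element, then lcm(current, next).
Elements: [5, 23, 46]
lcm(5,23) = 115
lcm(115,46) = 230
Final lcm = 230


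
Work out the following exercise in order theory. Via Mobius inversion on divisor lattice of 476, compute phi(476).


phi(n) = n * prod_{p|n} (1 - 1/p).
Prime divisors of 476: [2, 7, 17]
phi(476) = 476 * (1 - 1/2) * (1 - 1/7) * (1 - 1/17)
phi(476) = 192


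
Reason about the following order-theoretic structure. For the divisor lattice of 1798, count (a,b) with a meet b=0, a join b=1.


Complement pair (a,b): a meet b = bottom, a join b = top.
Here: gcd(a,b)=1 and lcm(a,b)=1798, i.e. a*b=1798 with a,b coprime.
Pairs found: (1,1798), (2,899), (29,62), (31,58), ... (4 more)
Total ordered pairs: 8


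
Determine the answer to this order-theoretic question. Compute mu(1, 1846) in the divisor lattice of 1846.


In a divisor lattice, mu(a,b) = mu(b/a) where mu is the classical Mobius function.
b/a = 1846/1 = 1846
Prime factorization of 1846: primes [2, 13, 71]
1846 is squarefree with 3 prime factor(s), so mu(1846) = (-1)^3 = -1


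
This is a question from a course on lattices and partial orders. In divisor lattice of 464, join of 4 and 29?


In a divisor lattice, join = lcm (least common multiple).
gcd(4,29) = 1
lcm(4,29) = 4*29/gcd = 116/1 = 116


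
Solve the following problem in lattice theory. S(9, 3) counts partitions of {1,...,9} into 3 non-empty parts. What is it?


S(n,k) = k*S(n-1,k) + S(n-1,k-1).
S(8,3) = 966, S(8,2) = 127
S(9,3) = 3*966 + 127 = 2898 + 127
S(9,3) = 3025


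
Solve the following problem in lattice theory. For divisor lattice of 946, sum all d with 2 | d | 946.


Interval [2,946] in divisors of 946: [2, 22, 86, 946]
Sum = 1056


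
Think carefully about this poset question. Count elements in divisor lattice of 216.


Divisors of 216: [1, 2, 3, 4, 6, 8, 9, 12, 18, 24, 27, 36, 54, 72, 108, 216]
Count: 16


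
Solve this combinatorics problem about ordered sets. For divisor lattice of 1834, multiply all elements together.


Divisors of 1834: [1, 2, 7, 14, 131, 262, 917, 1834]
Product = n^(d(n)/2) = 1834^(8/2)
Product = 11313508965136


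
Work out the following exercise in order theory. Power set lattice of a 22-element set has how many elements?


Power set = 2^n.
2^22 = 4194304


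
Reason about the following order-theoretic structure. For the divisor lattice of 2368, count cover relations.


A cover relation a -< b holds when a < b with no c strictly between.
Cover relations:
  1 -< 2
  1 -< 37
  2 -< 4
  2 -< 74
  4 -< 8
  4 -< 148
  8 -< 16
  8 -< 296
  ...11 more
Total: 19


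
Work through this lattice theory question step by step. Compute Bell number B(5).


B(n) = number of set partitions of an n-element set.
B(n) satisfies the recurrence: B(n+1) = sum_k C(n,k)*B(k).
B(5) = 52


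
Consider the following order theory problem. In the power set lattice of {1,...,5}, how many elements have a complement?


An element a is complemented if some b has a meet b = bottom, a join b = top.
every subset A has complement S\A, so all elements are complemented.
Complemented elements: {}, {1}, {2}, {3}, {4}, {5}, ... (26 more)
Count: 32


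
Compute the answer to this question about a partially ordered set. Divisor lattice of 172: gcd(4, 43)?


Meet=gcd.
gcd(4,43)=1


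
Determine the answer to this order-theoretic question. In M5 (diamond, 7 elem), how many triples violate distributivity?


Distributive law: a ^ (b v c) = (a ^ b) v (a ^ c).
Check all 7^3 = 343 ordered triples (a,b,c).
  e.g. a=a1, b=a2, c=a3: lhs=a1 != rhs=0
  e.g. a=a1, b=a2, c=a4: lhs=a1 != rhs=0
Total violating triples: 60


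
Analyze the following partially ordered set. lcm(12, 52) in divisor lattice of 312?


Join=lcm.
gcd(12,52)=4
lcm=156


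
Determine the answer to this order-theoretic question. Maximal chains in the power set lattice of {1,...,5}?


A maximal chain goes from the minimum element to a maximal element via cover relations.
Counting all min-to-max paths in the cover graph.
Total maximal chains: 120


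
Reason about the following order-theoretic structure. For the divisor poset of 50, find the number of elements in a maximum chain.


A chain is a totally ordered subset; we count the number of elements in a maximum chain.
Compute, for each element x, the size of the longest chain ending at x:
  1: 1
  2: 2
  5: 2
  25: 3
  10: 3
  50: 4
A maximum chain: 1 < 2 < 10 < 50
Number of elements in the longest chain: 4


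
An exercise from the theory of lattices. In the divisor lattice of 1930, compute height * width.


Height = length of longest chain minus 1; width = size of largest antichain.
A maximum chain: 1 | 193 | 965 | 1930  (height 3).
A maximum antichain: {2, 5, 193}  (width 3).
Product = 3 * 3 = 9


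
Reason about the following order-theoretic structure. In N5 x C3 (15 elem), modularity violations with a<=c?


Modular law: if a <= c then a v (b ^ c) = (a v b) ^ c.
Check all triples (a,b,c) with a <= c among 15 elements.
  e.g. a=(a,0), b=(c,0), c=(b,0): lhs=(a,0) != rhs=(b,0)
  e.g. a=(a,0), b=(c,1), c=(b,0): lhs=(a,0) != rhs=(b,0)
Total violating triples: 18


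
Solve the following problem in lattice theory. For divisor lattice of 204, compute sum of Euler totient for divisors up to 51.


Divisors of 204 up to 51: [1, 2, 3, 4, 6, 12, 17, 34, 51]
phi values: [1, 1, 2, 2, 2, 4, 16, 16, 32]
Sum = 76


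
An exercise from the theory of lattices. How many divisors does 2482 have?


Divisors of 2482: [1, 2, 17, 34, 73, 146, 1241, 2482]
Count: 8


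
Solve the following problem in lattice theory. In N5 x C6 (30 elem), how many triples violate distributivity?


Distributive law: a ^ (b v c) = (a ^ b) v (a ^ c).
Check all 30^3 = 27000 ordered triples (a,b,c).
  e.g. a=(b,0), b=(a,0), c=(c,0): lhs=(b,0) != rhs=(a,0)
  e.g. a=(b,0), b=(a,0), c=(c,1): lhs=(b,0) != rhs=(a,0)
Total violating triples: 432


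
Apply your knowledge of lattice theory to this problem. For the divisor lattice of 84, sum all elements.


sigma(n) = sum of divisors.
Divisors of 84: [1, 2, 3, 4, 6, 7, 12, 14, 21, 28, 42, 84]
Sum = 224


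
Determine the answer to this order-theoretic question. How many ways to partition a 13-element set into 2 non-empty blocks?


S(n,k) = k*S(n-1,k) + S(n-1,k-1).
S(12,2) = 2047, S(12,1) = 1
S(13,2) = 2*2047 + 1 = 4094 + 1
S(13,2) = 4095


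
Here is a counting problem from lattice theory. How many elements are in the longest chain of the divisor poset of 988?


A chain is a totally ordered subset; we count the number of elements in a maximum chain.
Compute, for each element x, the size of the longest chain ending at x:
  1: 1
  2: 2
  13: 2
  19: 2
  4: 3
  26: 3
  ...
A maximum chain: 1 < 2 < 4 < 52 < 988
Number of elements in the longest chain: 5


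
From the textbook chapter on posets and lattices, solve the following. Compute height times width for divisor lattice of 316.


Height = length of longest chain minus 1; width = size of largest antichain.
A maximum chain: 1 | 79 | 158 | 316  (height 3).
A maximum antichain: {2, 79}  (width 2).
Product = 3 * 2 = 6


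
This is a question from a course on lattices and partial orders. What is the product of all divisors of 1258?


Divisors of 1258: [1, 2, 17, 34, 37, 74, 629, 1258]
Product = n^(d(n)/2) = 1258^(8/2)
Product = 2504508814096


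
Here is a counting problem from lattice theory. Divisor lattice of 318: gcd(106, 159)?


Meet=gcd.
gcd(106,159)=53


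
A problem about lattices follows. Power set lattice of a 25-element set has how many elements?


Power set = 2^n.
2^25 = 33554432


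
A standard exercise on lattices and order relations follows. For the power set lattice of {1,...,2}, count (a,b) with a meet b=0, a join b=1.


Complement pair (a,b): a meet b = bottom, a join b = top.
Here: A intersect B = {} and A union B = {1,...,2}.
Pairs found: ({},{1,2}), ({1},{2}), ({2},{1}), ({1,2},{})
Total ordered pairs: 4


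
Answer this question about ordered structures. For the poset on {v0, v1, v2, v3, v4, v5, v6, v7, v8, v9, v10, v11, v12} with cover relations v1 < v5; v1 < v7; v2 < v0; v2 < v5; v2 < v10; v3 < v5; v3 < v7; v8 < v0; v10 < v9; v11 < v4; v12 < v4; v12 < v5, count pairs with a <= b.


The order relation is {(a,b) : a <= b}, reflexive so it includes (a,a).
Examples: (v0,v0), (v1,v1), (v1,v5), (v1,v7), (v10,v10), ...
Total ordered pairs: 26


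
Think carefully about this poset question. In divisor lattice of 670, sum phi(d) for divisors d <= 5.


Divisors of 670 up to 5: [1, 2, 5]
phi values: [1, 1, 4]
Sum = 6


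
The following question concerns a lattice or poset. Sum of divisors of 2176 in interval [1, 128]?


Interval [1,128] in divisors of 2176: [1, 2, 4, 8, 16, 32, 64, 128]
Sum = 255


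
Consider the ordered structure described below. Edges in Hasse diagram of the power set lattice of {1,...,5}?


A cover relation a -< b holds when a < b with no c strictly between.
Cover relations:
  {} -< {1}
  {} -< {2}
  {} -< {3}
  {} -< {4}
  {} -< {5}
  {1} -< {1,2}
  {1} -< {1,3}
  {1} -< {1,4}
  ...72 more
Total: 80


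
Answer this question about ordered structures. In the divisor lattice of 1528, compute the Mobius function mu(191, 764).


In a divisor lattice, mu(a,b) = mu(b/a) where mu is the classical Mobius function.
b/a = 764/191 = 4
Prime factorization of 4: primes [2]
4 is not squarefree, so mu(4) = 0


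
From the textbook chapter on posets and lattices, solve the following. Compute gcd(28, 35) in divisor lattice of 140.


In a divisor lattice, meet = gcd (greatest common divisor).
By Euclidean algorithm or factoring: gcd(28,35) = 7


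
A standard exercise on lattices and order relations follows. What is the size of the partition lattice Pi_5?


B(n) = number of set partitions of an n-element set.
B(n) satisfies the recurrence: B(n+1) = sum_k C(n,k)*B(k).
B(5) = 52
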